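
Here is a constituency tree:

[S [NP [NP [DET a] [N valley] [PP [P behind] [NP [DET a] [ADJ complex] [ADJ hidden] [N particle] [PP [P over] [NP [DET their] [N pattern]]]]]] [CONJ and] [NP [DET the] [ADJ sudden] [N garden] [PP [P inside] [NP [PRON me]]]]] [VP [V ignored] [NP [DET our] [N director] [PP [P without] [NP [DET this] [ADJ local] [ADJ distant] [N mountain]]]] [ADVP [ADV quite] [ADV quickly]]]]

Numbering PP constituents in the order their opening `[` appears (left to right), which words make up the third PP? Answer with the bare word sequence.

inside me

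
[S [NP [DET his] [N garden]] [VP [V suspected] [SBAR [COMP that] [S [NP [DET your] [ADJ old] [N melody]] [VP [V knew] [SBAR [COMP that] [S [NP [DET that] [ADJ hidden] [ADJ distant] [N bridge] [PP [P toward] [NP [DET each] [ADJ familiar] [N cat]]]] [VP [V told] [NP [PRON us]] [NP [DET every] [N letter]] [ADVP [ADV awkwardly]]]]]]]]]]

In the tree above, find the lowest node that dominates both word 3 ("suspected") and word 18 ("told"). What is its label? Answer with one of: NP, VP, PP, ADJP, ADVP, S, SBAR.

VP

Word 3 lies under S → VP → V; word 18 lies under S → VP → SBAR → S → VP → SBAR → S → VP → V. The lowest shared node is the VP.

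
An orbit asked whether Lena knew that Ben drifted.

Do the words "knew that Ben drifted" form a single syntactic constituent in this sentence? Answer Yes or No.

Yes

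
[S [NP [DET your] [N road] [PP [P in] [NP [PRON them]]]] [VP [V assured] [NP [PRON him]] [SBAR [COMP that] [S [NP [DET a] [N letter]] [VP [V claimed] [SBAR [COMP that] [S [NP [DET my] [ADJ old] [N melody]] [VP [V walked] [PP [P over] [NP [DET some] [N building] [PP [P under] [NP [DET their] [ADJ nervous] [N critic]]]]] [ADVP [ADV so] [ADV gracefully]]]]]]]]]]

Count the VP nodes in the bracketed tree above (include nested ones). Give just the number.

Scanning left to right, an opening `[VP` appears at word positions 5, 10, 15 — 3 in total.

3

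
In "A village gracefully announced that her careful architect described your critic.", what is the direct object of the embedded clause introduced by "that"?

your critic

"described" heads the VP of the embedded clause introduced by "that", and "your critic" is its direct object.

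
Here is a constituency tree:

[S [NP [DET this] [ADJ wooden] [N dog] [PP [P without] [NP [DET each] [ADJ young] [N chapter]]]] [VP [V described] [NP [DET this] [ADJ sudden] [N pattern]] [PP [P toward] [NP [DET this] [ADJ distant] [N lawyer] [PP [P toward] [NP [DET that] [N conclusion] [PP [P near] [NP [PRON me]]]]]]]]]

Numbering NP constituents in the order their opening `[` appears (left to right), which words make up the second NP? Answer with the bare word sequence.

each young chapter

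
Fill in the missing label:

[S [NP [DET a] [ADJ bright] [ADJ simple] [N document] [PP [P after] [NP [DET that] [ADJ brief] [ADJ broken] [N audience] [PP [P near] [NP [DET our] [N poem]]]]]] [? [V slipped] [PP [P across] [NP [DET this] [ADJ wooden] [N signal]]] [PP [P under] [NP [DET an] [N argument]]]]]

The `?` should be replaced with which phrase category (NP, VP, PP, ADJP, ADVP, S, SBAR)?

VP

A constituent whose immediate children are V 'slipped', PP, PP is a verb phrase: VP.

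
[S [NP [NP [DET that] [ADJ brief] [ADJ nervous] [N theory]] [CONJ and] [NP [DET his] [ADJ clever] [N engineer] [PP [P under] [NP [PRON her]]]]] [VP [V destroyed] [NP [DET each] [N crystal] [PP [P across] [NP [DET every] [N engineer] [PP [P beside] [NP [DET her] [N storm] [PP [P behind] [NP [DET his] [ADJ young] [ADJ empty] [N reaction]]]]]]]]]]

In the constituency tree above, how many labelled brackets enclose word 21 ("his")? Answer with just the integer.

10

Counting open brackets not yet closed at "his": [S [VP [NP [PP [NP [PP [NP [PP [NP [DET = 10.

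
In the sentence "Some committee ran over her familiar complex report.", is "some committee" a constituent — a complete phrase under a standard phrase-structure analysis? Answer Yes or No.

Yes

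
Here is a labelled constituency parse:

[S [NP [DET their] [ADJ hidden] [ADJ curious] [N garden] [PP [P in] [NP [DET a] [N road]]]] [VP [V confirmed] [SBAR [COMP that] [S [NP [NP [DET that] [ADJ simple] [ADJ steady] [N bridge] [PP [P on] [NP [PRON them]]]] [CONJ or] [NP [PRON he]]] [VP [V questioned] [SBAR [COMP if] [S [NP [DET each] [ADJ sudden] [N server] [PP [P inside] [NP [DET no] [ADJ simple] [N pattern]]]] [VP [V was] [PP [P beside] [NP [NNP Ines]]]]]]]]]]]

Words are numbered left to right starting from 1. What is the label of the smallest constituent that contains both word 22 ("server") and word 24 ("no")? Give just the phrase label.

NP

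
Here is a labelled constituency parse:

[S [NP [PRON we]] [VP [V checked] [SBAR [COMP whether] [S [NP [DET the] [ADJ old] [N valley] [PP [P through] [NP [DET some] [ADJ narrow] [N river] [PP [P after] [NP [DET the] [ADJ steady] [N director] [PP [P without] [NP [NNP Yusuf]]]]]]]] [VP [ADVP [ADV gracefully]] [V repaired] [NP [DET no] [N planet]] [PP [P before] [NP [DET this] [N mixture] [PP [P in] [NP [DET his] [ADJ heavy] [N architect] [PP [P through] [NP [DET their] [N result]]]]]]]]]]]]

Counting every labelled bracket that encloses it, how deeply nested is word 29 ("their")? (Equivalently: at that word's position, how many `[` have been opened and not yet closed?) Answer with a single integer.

12

The word sits inside DET, which is inside NP, inside PP, inside NP, inside PP, inside NP, inside PP, inside VP, inside S, inside SBAR, inside VP, inside S — 12 brackets in all.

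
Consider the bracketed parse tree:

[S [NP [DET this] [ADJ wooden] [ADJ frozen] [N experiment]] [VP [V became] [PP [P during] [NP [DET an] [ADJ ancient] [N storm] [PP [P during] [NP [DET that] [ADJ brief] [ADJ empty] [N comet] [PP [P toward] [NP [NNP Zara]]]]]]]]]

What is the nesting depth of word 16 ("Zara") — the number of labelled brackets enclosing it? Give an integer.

Path from the root down to the word: S → VP → PP → NP → PP → NP → PP → NP → NNP. That is 9 enclosing brackets.

9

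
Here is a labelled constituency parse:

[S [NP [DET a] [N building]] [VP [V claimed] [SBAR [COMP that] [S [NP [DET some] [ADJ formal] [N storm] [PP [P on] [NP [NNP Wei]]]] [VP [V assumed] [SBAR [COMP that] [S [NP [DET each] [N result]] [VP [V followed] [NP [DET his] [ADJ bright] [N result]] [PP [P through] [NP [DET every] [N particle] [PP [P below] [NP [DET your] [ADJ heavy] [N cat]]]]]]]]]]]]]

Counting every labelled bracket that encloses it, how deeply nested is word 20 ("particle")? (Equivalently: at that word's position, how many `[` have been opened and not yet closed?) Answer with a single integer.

Path from the root down to the word: S → VP → SBAR → S → VP → SBAR → S → VP → PP → NP → N. That is 11 enclosing brackets.

11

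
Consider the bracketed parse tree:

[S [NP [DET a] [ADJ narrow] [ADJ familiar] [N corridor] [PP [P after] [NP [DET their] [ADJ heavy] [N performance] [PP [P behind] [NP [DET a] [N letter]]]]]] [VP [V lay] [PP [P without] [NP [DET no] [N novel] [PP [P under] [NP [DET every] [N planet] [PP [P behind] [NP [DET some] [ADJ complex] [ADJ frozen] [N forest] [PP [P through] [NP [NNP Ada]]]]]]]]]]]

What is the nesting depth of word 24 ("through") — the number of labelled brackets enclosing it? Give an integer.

10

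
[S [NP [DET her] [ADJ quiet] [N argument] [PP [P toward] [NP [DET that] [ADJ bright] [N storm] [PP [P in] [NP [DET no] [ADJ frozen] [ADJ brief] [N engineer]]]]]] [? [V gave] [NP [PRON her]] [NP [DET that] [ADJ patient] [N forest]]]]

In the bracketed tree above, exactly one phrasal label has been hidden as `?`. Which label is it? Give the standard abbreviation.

VP

A constituent whose immediate children are V 'gave', NP, NP is a verb phrase: VP.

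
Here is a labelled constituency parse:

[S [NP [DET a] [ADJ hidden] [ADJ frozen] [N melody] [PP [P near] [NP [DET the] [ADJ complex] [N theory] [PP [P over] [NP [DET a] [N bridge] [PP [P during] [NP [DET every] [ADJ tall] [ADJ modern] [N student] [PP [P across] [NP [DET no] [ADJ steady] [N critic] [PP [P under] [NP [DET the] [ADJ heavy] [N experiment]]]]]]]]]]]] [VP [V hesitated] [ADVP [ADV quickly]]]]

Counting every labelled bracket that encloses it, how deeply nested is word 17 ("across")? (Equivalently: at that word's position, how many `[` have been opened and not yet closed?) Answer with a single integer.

10

Counting open brackets not yet closed at "across": [S [NP [PP [NP [PP [NP [PP [NP [PP [P = 10.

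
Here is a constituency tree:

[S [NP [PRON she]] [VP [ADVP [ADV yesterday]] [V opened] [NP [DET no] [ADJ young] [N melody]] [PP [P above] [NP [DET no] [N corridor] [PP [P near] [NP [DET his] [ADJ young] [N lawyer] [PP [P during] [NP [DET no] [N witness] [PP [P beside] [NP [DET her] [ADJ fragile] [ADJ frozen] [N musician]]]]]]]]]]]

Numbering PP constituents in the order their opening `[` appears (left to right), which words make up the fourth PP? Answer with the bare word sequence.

beside her fragile frozen musician

The PP opening brackets appear, in order, over: "above no corridor near his young lawyer during no witness beside her fragile frozen musician"; "near his young lawyer during no witness beside her fragile frozen musician"; "during no witness beside her fragile frozen musician"; "beside her fragile frozen musician". The fourth one spans "beside her fragile frozen musician".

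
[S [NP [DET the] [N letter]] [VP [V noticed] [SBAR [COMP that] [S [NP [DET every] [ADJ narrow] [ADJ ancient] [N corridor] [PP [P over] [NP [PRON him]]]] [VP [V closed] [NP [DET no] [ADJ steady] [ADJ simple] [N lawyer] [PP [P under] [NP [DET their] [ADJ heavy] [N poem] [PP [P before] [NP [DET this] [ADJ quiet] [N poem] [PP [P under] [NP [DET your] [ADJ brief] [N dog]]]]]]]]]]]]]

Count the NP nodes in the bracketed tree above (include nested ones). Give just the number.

7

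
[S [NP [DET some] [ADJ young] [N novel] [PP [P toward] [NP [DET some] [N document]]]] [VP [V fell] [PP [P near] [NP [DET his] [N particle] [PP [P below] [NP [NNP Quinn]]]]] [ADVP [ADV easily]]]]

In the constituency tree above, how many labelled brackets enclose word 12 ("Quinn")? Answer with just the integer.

Counting open brackets not yet closed at "Quinn": [S [VP [PP [NP [PP [NP [NNP = 7.

7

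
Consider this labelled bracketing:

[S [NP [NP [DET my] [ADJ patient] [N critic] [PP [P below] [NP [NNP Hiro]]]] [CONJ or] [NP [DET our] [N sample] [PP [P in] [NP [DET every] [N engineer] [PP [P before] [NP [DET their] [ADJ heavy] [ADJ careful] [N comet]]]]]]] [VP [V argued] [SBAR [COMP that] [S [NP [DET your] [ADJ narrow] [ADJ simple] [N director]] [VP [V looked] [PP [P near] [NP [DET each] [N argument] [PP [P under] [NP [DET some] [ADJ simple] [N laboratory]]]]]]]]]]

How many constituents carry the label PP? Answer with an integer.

The PP constituents are: [PP below Hiro]; [PP in every engineer before their heavy careful comet]; [PP before their heavy careful comet]; [PP near each argument under some simple laboratory]; [PP under some simple laboratory]. Total: 5.

5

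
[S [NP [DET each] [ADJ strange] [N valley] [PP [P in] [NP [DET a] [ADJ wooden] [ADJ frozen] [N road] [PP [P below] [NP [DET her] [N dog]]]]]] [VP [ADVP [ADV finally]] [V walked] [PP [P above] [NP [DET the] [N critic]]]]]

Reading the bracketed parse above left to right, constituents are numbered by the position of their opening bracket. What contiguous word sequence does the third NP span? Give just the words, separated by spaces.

her dog

Opening `[NP` markers occur at word positions 1, 5, 10, 15; the third of these opens the constituent [NP her dog].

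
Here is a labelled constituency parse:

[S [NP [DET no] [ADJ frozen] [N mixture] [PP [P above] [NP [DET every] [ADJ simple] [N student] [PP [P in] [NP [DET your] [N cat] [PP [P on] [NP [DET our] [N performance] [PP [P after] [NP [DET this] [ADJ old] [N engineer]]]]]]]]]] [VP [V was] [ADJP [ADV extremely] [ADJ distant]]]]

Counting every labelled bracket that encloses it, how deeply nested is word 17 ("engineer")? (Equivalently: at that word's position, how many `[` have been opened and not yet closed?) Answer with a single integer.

11

Path from the root down to the word: S → NP → PP → NP → PP → NP → PP → NP → PP → NP → N. That is 11 enclosing brackets.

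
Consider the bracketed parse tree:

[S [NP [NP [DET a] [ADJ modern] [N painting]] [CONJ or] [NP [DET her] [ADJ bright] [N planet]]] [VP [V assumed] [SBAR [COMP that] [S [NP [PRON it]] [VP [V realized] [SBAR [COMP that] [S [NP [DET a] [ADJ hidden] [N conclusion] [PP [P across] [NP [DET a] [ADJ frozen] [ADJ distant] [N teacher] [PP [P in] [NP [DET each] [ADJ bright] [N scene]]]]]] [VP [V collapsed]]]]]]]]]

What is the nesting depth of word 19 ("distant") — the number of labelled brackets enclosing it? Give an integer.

11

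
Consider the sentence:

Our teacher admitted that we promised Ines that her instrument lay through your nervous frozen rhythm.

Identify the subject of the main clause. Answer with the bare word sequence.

our teacher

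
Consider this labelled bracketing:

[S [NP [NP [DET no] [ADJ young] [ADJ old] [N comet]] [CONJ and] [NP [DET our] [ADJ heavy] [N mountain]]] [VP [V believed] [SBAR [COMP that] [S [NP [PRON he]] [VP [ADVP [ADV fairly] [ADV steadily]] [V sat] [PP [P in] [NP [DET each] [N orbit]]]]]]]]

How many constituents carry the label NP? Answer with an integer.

5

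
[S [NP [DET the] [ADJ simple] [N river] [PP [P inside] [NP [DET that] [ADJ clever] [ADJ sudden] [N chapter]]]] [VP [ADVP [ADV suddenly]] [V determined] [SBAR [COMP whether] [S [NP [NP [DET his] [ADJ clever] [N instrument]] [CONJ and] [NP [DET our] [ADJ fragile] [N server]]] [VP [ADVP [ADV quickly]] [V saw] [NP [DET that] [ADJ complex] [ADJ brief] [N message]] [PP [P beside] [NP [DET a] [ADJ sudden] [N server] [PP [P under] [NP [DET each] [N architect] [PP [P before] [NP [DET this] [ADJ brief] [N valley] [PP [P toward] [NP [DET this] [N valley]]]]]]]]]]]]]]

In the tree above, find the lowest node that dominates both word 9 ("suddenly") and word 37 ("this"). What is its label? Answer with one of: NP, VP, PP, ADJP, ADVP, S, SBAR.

VP

Word 9 lies under S → VP → ADVP → ADV; word 37 lies under S → VP → SBAR → S → VP → PP → NP → PP → NP → PP → NP → PP → NP → DET. The lowest shared node is the VP.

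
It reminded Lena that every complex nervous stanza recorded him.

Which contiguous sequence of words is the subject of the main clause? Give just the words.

"it" is the NP that combines with the VP headed by "reminded" to form the main clause — the subject.

it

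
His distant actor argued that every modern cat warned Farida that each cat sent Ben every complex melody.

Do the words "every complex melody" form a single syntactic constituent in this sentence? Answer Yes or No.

"every complex melody" is exactly the noun phrase [NP every complex melody], a complete constituent.

Yes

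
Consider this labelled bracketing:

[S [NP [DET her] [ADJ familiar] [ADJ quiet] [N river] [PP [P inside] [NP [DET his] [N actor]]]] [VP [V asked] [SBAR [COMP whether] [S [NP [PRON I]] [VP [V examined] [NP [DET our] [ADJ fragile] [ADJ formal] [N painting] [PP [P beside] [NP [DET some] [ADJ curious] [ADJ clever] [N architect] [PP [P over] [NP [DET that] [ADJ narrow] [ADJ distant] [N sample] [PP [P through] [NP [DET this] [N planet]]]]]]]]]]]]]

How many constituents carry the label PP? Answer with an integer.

Scanning left to right, an opening `[PP` appears at word positions 5, 16, 21, 26 — 4 in total.

4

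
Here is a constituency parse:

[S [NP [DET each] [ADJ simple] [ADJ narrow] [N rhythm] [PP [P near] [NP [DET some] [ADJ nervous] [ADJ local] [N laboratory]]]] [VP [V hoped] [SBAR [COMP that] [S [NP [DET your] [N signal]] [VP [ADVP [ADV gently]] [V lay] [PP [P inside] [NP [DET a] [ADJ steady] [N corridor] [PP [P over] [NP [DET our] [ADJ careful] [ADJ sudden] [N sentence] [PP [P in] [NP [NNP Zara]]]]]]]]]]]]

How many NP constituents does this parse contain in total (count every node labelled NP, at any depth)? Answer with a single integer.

6

Scanning left to right, an opening `[NP` appears at word positions 1, 6, 12, 17, 21, 26 — 6 in total.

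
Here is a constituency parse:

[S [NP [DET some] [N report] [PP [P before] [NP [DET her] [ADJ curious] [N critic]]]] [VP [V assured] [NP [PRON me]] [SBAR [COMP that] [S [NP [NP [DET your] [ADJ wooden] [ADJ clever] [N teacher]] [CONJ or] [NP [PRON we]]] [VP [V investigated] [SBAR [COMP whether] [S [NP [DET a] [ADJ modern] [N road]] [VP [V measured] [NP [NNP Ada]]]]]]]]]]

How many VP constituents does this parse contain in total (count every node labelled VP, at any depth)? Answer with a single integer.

3

Listing each VP by its span: [VP assured me that your wooden clever teacher or we investigated whether a modern road measured Ada]; [VP investigated whether a modern road measured Ada]; [VP measured Ada] — that makes 3.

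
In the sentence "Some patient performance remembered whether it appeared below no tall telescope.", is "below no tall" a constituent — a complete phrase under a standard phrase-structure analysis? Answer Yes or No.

No

The sequence begins inside the preposition "below" and ends inside the noun phrase "no tall telescope"; it crosses a phrase boundary, so no single node in the tree spans exactly those words.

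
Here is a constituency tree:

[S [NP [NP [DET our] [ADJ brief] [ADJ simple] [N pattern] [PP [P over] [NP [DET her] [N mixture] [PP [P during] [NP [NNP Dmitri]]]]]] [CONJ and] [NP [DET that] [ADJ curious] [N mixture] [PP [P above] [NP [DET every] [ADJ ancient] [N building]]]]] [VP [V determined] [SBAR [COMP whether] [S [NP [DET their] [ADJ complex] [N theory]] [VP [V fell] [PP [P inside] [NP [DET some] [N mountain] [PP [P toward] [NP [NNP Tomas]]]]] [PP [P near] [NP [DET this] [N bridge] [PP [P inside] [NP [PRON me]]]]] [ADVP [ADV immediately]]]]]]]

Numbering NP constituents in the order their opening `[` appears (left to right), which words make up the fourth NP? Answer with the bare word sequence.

Dmitri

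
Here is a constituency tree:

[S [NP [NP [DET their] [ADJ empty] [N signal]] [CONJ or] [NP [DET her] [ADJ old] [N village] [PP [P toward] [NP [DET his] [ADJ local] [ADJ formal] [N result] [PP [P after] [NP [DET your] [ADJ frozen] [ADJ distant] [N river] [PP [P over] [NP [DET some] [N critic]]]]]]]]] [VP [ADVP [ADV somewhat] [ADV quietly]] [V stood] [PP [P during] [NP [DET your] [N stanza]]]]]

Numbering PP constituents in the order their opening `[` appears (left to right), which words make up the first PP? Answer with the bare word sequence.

The PP opening brackets appear, in order, over: "toward his local formal result after your frozen distant river over some critic"; "after your frozen distant river over some critic"; "over some critic"; "during your stanza". The first one spans "toward his local formal result after your frozen distant river over some critic".

toward his local formal result after your frozen distant river over some critic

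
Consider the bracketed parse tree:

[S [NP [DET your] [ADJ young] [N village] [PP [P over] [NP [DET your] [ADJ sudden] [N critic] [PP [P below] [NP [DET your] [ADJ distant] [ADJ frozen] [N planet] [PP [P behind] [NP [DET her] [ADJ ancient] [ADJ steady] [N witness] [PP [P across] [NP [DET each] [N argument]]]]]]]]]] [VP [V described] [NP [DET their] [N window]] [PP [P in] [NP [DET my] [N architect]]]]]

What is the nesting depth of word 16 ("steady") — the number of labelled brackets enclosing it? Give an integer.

9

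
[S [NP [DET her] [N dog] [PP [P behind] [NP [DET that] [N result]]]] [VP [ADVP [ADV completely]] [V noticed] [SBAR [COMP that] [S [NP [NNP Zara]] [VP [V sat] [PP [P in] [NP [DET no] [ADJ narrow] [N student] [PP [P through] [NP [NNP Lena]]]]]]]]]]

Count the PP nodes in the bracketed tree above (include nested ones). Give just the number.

3

Scanning left to right, an opening `[PP` appears at word positions 3, 11, 15 — 3 in total.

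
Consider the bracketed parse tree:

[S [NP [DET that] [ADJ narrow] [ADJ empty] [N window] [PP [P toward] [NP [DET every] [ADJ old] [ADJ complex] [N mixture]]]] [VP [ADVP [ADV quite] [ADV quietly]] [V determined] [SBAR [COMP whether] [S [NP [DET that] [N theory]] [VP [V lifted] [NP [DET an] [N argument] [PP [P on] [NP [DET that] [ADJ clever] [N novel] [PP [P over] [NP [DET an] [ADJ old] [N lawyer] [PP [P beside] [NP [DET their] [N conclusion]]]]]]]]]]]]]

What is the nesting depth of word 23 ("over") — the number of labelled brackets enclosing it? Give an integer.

10

Counting open brackets not yet closed at "over": [S [VP [SBAR [S [VP [NP [PP [NP [PP [P = 10.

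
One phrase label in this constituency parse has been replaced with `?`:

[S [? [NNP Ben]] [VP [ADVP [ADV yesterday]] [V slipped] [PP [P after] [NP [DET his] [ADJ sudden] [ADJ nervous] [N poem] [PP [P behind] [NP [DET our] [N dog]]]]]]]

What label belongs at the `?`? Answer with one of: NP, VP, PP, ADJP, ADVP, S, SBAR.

Looking at what the `?` directly dominates — NNP 'Ben' — this is a noun phrase (NP).

NP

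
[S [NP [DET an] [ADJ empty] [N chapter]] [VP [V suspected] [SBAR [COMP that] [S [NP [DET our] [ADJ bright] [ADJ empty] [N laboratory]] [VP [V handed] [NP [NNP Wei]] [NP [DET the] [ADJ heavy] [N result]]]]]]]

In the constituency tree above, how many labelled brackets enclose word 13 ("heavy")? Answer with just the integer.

Path from the root down to the word: S → VP → SBAR → S → VP → NP → ADJ. That is 7 enclosing brackets.

7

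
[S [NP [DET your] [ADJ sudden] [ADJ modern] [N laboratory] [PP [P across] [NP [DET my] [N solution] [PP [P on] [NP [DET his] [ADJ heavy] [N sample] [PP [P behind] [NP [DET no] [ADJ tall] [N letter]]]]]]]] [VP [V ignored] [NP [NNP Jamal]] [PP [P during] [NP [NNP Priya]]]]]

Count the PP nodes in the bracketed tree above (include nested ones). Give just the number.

The PP constituents are: [PP across my solution on his heavy sample behind no tall letter]; [PP on his heavy sample behind no tall letter]; [PP behind no tall letter]; [PP during Priya]. Total: 4.

4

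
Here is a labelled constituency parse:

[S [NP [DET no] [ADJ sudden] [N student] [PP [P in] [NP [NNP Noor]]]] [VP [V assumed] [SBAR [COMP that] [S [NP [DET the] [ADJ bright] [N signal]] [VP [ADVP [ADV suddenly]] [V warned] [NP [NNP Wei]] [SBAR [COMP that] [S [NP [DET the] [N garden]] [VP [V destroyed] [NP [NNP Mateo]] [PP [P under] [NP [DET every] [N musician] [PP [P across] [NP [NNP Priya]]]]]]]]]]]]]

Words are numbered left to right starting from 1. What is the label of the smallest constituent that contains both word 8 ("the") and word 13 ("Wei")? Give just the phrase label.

S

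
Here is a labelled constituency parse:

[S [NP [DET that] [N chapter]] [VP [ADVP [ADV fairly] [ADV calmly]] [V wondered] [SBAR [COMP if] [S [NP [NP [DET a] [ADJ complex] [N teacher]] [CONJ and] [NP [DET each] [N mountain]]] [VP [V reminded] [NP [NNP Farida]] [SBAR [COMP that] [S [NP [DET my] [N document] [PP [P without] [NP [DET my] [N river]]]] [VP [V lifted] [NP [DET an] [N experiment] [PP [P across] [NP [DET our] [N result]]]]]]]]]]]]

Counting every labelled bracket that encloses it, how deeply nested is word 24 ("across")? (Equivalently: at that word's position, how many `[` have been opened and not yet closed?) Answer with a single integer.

11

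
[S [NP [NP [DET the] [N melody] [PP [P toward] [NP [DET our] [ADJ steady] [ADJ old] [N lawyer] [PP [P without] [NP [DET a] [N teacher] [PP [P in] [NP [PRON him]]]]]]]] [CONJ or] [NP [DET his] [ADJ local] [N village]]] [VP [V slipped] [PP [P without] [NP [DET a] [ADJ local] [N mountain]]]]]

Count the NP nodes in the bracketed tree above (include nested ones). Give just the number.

7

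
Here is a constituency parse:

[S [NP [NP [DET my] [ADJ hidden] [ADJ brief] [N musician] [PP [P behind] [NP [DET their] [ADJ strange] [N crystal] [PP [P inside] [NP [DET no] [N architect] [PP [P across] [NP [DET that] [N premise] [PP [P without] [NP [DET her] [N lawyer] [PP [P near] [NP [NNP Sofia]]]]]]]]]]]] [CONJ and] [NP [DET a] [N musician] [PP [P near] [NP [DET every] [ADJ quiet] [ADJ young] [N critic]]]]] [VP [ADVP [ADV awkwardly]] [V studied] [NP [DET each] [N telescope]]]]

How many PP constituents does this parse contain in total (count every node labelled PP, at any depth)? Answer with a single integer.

The PP constituents are: [PP behind their strange crystal inside no architect across that premise without her lawyer near Sofia]; [PP inside no architect across that premise without her lawyer near Sofia]; [PP across that premise without her lawyer near Sofia]; [PP without her lawyer near Sofia]; [PP near Sofia]; [PP near every quiet young critic]. Total: 6.

6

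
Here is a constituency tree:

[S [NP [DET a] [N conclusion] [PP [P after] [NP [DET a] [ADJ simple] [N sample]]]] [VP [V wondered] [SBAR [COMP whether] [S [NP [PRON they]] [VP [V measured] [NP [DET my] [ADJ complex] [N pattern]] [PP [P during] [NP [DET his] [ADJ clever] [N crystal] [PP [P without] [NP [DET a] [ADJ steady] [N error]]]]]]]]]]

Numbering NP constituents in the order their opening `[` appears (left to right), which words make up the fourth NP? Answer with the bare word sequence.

The NP opening brackets appear, in order, over: "a conclusion after a simple sample"; "a simple sample"; "they"; "my complex pattern"; "his clever crystal without a steady error"; "a steady error". The fourth one spans "my complex pattern".

my complex pattern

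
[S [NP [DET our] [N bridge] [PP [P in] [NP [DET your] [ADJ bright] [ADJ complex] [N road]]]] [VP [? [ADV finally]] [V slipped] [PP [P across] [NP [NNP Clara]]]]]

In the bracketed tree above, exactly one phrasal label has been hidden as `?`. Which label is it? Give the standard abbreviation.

ADVP

A constituent whose immediate children are ADV 'finally' is an adverb phrase: ADVP.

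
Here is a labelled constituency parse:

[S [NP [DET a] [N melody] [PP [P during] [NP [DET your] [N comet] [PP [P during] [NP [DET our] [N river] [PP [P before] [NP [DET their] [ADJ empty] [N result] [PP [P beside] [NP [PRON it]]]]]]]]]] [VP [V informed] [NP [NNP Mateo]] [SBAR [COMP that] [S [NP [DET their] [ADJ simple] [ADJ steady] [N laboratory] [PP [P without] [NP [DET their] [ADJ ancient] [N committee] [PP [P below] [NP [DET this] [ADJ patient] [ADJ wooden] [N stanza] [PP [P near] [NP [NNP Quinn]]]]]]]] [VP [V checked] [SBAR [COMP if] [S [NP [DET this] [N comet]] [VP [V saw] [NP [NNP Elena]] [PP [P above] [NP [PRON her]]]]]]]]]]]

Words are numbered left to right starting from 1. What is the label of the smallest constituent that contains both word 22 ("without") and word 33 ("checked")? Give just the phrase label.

Both words fall inside [S their simple steady laboratory without their ancient committee below this patient wooden stanza near Quinn checked if this comet saw Elena above her] (words 18–40), and no smaller constituent contains them both. Label: S.

S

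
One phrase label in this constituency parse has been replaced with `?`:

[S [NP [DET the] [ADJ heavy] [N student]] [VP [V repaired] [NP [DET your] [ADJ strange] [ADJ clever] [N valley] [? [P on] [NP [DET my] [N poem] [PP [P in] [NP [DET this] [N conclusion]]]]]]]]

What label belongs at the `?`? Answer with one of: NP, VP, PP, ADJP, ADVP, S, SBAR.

Looking at what the `?` directly dominates — P 'on', NP — this is a prepositional phrase (PP).

PP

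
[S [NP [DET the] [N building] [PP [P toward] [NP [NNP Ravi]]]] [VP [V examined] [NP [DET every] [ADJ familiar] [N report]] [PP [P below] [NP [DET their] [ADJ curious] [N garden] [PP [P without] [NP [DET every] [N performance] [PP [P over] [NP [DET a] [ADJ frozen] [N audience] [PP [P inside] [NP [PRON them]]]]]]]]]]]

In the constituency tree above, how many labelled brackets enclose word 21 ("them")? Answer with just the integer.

11

Counting open brackets not yet closed at "them": [S [VP [PP [NP [PP [NP [PP [NP [PP [NP [PRON = 11.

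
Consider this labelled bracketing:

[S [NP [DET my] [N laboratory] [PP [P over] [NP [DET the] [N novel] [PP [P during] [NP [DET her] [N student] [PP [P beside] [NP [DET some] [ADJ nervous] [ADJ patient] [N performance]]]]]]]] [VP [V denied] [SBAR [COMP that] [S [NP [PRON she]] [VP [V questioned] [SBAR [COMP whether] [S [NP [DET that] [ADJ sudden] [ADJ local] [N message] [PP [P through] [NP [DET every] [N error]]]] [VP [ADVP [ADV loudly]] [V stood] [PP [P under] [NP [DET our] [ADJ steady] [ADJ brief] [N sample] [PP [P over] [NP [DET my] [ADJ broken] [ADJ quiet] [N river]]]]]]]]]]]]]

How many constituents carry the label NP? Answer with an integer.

Scanning left to right, an opening `[NP` appears at word positions 1, 4, 7, 10, 16, 19, 24, 29, 34 — 9 in total.

9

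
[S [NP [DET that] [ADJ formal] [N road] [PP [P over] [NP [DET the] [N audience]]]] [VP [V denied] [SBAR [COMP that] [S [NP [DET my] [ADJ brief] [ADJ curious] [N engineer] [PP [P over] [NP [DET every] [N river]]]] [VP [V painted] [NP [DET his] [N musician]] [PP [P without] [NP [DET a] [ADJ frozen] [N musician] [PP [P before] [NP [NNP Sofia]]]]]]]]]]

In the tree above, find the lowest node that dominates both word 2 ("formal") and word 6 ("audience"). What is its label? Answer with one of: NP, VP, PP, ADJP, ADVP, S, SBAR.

NP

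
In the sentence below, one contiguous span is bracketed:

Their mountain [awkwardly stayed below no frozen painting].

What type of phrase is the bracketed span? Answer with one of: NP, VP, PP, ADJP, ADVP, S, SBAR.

VP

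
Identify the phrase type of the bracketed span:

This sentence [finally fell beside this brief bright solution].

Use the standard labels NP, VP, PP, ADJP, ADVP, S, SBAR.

VP

The bracketed span "finally fell beside this brief bright solution" is headed by "fell", making it a verb phrase (VP).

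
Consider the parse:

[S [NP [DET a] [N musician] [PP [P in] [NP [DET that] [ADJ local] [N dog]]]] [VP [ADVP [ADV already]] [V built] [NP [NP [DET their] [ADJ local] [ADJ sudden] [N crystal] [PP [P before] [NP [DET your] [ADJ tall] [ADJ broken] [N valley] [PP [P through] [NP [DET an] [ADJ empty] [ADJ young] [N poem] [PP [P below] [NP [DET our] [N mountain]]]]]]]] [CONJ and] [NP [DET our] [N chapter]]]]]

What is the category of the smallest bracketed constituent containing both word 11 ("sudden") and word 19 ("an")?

NP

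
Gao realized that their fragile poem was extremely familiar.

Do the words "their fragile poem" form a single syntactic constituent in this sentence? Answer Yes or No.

Yes

The sequence corresponds to a single NP node — the noun phrase "their fragile poem".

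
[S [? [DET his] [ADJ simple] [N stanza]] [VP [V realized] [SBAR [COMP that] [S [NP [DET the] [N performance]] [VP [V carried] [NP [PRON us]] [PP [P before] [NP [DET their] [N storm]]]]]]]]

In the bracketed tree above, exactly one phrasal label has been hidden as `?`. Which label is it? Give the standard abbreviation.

The `?` node immediately contains: DET 'his', ADJ 'simple', N 'stanza'. That is the internal structure of a noun phrase, so the label is NP.

NP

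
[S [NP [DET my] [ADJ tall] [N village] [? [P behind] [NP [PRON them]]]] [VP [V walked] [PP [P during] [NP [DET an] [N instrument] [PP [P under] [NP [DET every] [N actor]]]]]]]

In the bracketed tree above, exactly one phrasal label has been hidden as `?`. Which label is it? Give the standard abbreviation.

PP

A constituent whose immediate children are P 'behind', NP is a prepositional phrase: PP.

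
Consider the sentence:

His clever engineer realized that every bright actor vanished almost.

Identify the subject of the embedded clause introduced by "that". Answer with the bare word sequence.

every bright actor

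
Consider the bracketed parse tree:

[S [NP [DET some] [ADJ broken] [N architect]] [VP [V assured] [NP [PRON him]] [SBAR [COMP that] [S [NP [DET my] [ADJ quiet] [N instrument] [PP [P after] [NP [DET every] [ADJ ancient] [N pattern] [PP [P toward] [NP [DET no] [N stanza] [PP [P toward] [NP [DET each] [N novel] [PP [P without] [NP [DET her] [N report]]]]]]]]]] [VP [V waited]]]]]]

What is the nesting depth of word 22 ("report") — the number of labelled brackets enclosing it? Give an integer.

14

Path from the root down to the word: S → VP → SBAR → S → NP → PP → NP → PP → NP → PP → NP → PP → NP → N. That is 14 enclosing brackets.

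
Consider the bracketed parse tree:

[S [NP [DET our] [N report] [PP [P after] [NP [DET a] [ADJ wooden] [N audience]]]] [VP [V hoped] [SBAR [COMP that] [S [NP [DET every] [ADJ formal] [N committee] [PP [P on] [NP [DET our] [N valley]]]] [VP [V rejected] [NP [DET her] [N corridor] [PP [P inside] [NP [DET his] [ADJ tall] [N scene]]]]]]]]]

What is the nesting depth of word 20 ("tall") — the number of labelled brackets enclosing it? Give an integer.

9

Counting open brackets not yet closed at "tall": [S [VP [SBAR [S [VP [NP [PP [NP [ADJ = 9.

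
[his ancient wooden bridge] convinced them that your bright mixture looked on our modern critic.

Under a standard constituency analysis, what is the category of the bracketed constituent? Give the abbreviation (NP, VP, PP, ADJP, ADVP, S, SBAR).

NP

"bridge" is the head of the bracketed span, so the span is a noun phrase: NP.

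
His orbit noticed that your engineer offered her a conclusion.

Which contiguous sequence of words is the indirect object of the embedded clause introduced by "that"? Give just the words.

her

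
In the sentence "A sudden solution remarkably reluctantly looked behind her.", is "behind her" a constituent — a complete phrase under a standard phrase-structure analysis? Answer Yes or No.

Yes

The sequence corresponds to a single PP node — the prepositional phrase "behind her".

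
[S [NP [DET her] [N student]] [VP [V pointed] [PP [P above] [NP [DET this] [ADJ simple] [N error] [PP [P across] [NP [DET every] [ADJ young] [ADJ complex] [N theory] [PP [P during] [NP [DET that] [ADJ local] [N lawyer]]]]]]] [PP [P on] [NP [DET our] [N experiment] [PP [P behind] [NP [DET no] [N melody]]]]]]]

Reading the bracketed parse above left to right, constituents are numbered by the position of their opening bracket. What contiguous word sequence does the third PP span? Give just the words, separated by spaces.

The PP opening brackets appear, in order, over: "above this simple error across every young complex theory during that local lawyer"; "across every young complex theory during that local lawyer"; "during that local lawyer"; "on our experiment behind no melody"; "behind no melody". The third one spans "during that local lawyer".

during that local lawyer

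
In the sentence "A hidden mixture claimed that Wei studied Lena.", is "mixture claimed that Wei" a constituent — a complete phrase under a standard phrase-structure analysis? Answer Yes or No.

No

The sequence begins inside the noun phrase "a hidden mixture" and ends inside the verb phrase "claimed that Wei studied Lena"; it crosses a phrase boundary, so no single node in the tree spans exactly those words.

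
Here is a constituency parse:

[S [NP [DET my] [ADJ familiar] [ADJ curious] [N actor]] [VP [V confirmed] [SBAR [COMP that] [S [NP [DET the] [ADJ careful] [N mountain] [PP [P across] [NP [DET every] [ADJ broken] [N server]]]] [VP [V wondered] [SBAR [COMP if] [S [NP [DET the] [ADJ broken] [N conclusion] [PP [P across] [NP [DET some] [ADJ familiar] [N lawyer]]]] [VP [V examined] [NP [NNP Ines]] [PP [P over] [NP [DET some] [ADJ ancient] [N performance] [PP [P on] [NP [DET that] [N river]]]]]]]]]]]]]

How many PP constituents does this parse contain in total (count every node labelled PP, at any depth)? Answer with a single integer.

4

Listing each PP by its span: [PP across every broken server]; [PP across some familiar lawyer]; [PP over some ancient performance on that river]; [PP on that river] — that makes 4.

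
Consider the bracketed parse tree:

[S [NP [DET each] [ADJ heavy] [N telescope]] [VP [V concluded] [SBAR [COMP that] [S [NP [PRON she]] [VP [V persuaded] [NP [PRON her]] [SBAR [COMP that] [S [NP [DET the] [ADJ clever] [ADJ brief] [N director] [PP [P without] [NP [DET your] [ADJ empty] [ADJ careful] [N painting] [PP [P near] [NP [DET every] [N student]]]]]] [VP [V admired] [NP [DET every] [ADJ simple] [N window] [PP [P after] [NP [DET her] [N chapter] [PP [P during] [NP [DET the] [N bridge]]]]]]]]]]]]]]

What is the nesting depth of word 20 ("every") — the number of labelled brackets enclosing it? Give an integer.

13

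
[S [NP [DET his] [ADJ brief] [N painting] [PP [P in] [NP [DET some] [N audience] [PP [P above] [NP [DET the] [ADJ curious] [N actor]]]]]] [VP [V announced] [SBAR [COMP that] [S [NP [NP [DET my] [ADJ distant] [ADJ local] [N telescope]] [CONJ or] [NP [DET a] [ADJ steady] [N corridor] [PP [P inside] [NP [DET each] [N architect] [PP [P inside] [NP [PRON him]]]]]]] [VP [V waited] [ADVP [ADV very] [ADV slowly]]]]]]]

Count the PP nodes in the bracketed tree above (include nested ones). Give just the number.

4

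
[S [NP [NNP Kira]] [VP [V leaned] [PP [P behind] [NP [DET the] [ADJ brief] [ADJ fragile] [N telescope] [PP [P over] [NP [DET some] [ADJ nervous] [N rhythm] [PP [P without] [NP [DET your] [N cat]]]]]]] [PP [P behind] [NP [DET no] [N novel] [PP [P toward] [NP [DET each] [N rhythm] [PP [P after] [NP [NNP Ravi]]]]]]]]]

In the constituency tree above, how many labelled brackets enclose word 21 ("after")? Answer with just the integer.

Counting open brackets not yet closed at "after": [S [VP [PP [NP [PP [NP [PP [P = 8.

8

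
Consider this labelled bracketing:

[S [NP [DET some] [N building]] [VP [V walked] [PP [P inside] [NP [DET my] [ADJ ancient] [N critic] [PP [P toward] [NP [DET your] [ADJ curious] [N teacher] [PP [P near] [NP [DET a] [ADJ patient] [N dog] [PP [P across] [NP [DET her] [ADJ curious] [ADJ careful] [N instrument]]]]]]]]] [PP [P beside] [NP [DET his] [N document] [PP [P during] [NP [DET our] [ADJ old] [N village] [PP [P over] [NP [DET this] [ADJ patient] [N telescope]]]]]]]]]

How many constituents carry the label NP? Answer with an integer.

8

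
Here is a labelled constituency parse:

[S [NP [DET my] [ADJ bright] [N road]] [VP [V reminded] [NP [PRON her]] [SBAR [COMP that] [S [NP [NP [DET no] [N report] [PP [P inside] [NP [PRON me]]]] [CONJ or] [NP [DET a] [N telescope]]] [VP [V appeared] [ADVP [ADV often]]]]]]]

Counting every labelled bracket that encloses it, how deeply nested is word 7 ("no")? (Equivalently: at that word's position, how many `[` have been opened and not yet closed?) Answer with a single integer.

7

The word sits inside DET, which is inside NP, inside NP, inside S, inside SBAR, inside VP, inside S — 7 brackets in all.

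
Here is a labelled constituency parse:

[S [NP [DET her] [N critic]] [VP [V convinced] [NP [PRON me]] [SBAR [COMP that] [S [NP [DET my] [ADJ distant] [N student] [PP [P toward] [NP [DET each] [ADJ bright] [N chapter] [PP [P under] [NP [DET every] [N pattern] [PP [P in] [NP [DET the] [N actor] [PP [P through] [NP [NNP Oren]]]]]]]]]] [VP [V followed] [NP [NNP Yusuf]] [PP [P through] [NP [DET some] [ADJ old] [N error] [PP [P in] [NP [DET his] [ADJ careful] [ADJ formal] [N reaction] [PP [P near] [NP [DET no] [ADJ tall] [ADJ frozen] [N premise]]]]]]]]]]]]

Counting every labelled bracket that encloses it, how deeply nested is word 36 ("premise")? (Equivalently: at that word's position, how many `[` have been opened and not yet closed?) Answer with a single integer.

12

The word sits inside N, which is inside NP, inside PP, inside NP, inside PP, inside NP, inside PP, inside VP, inside S, inside SBAR, inside VP, inside S — 12 brackets in all.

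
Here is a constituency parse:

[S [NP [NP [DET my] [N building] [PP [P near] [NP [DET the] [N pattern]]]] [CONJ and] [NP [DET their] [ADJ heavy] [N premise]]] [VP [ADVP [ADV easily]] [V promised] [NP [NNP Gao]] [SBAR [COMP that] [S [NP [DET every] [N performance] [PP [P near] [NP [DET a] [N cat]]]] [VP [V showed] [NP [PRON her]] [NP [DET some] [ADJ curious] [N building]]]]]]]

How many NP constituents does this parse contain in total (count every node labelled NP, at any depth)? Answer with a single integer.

9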